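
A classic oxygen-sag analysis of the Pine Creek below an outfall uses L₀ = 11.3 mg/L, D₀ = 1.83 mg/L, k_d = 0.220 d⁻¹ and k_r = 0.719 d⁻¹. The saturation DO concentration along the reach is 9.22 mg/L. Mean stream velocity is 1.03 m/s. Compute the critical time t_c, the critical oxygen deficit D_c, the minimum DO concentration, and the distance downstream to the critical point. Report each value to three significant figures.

At the critical point dD/dt = 0, so k_d L₀ e^(−k_d t) = k_r D. Substituting D(t) from the Streeter–Phelps equation and solving for t gives
t_c = ln[(k_r/k_d)(1 − D₀(k_r−k_d)/(k_d L₀))] / (k_r−k_d).
Here k_r−k_d = 0.4990 d⁻¹ and 1 − D₀(k_r−k_d)/(k_d L₀) = 1 − 1.83×0.4990/(0.220×11.3) = 0.6327, so
t_c = ln(3.268 × 0.6327) / 0.4990 = 0.7264 / 0.4990 = 1.456 d.
L(t_c) = L₀ e^(−k_d t_c) = 11.3 × 0.7260 = 8.203 mg/L, and at the critical point k_r D_c = k_d L, so D_c = (0.220/0.719) × 8.203 = 2.510 mg/L.
Minimum DO = C_s − D_c = 9.22 − 2.510 = 6.710 mg/L.
x_c = v t_c = 1.03 m/s × 1.456 d × 86400 s/d = 129600 m ≈ 130 km.

t_c ≈ 1.46 d; D_c ≈ 2.51 mg/L; min DO ≈ 6.71 mg/L; x_c ≈ 130 km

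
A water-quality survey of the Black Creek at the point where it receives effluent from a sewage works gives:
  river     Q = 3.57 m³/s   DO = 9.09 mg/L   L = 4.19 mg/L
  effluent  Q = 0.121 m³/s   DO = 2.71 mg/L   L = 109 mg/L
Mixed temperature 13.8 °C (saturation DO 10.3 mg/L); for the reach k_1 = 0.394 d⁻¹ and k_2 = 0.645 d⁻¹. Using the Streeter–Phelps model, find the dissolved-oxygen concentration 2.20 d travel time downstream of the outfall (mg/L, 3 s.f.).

DO ≈ 7.82 mg/L

Mixed DO = (3.57×9.09 + 0.121×2.71)/(3.57+0.121) = 32.78/3.691 = 8.881 mg/L.
Mixed L₀ = (3.57×4.19 + 0.121×109)/(3.691) = 28.15/3.691 = 7.626 mg/L.
Initial deficit D₀ = C_s − DO₀ = 10.3 − 8.881 = 1.419 mg/L.
D(2.20) = [0.394×7.626/(0.645−0.394)](e^(−0.394×2.20) − e^(−0.645×2.20)) + 1.419 e^(−0.645×2.20)
= 11.97 × (0.4203 − 0.2420) + 1.419 × 0.2420 = 2.478 mg/L.
DO = 10.3 − 2.478 = 7.822 mg/L.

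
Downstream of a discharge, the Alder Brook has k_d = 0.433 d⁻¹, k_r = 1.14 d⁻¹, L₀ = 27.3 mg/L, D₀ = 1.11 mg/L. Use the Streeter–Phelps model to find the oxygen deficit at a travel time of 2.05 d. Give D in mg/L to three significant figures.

D ≈ 5.37 mg/L

k_d L₀/(k_r−k_d) = 0.433×27.3/(1.14−0.433) = 11.82/0.7070 = 16.72 mg/L.
e^(−k_d t) = e^(−0.433×2.050) = 0.4116; e^(−k_r t) = e^(−1.14×2.050) = 0.09662.
D = 16.72 × (0.4116 − 0.09662) + 1.11 × 0.09662 = 5.267 + 0.1072 = 5.374 mg/L.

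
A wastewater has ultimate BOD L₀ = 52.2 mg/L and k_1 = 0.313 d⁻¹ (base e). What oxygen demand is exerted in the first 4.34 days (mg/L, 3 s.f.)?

y_t = L₀(1 − e^(−k_1 t)) = 52.2 × (1 − e^(−0.313×4.34))
= 52.2 × (1 − 0.2571) = 52.2 × 0.7429 = 38.78 mg/L.

y ≈ 38.8 mg/L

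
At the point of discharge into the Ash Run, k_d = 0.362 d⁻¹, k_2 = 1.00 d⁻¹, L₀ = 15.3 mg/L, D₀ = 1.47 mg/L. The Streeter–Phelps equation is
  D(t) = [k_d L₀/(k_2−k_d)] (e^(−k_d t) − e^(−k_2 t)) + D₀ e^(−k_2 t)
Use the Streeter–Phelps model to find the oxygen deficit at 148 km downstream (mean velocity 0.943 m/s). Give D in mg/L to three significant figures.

Travel time t = x/v = 148 km / (0.943 m/s) = 148000 m / 0.943 m/s = 156900 s = 1.817 d.
k_d L₀/(k_2−k_d) = 0.362×15.3/(1.00−0.362) = 5.539/0.6380 = 8.681 mg/L.
e^(−k_d t) = e^(−0.362×1.817) = 0.5181; e^(−k_2 t) = e^(−1.00×1.817) = 0.1626.
D = 8.681 × (0.5181 − 0.1626) + 1.47 × 0.1626 = 3.086 + 0.2390 = 3.325 mg/L.

D ≈ 3.33 mg/L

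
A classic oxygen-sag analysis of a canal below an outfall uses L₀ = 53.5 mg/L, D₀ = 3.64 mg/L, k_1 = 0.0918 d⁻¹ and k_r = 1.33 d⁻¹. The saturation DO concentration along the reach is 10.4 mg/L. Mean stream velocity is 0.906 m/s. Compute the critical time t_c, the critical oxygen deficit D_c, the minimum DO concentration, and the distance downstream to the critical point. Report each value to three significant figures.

At the critical point dD/dt = 0, so k_1 L₀ e^(−k_1 t) = k_r D. Substituting D(t) from the Streeter–Phelps equation and solving for t gives
t_c = ln[(k_r/k_1)(1 − D₀(k_r−k_1)/(k_1 L₀))] / (k_r−k_1).
Here k_r−k_1 = 1.238 d⁻¹ and 1 − D₀(k_r−k_1)/(k_1 L₀) = 1 − 3.64×1.238/(0.0918×53.5) = 0.08231, so
t_c = ln(14.49 × 0.08231) / 1.238 = 0.1761 / 1.238 = 0.1422 d.
D_c = (k_1/k_r) L₀ e^(−k_1 t_c) = (0.0918/1.33) × 53.5 × e^(−0.0918×0.1422) = 0.06902 × 53.5 × 0.9870 = 3.645 mg/L.
Minimum DO = C_s − D_c = 10.4 − 3.645 = 6.755 mg/L.
x_c = v t_c = 0.906 m/s × 0.1422 d × 86400 s/d = 11130 m ≈ 11.1 km.

t_c ≈ 0.142 d; D_c ≈ 3.64 mg/L; min DO ≈ 6.76 mg/L; x_c ≈ 11.1 km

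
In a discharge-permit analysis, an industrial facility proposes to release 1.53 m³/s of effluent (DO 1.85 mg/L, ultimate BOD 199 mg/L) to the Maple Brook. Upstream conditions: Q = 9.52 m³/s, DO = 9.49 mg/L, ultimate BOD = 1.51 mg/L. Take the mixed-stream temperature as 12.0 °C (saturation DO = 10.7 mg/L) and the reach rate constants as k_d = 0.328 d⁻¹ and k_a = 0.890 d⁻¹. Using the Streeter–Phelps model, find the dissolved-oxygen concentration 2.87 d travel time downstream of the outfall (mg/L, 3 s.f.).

DO ≈ 5.26 mg/L

Mixed DO = (9.52×9.49 + 1.53×1.85)/(9.52+1.53) = 93.18/11.05 = 8.432 mg/L.
Mixed L₀ = (9.52×1.51 + 1.53×199)/(11.05) = 318.8/11.05 = 28.85 mg/L.
Initial deficit D₀ = C_s − DO₀ = 10.7 − 8.432 = 2.268 mg/L.
D(2.87) = [0.328×28.85/(0.890−0.328)](e^(−0.328×2.87) − e^(−0.890×2.87)) + 2.268 e^(−0.890×2.87)
= 16.84 × (0.3901 − 0.07775) + 2.268 × 0.07775 = 5.436 mg/L.
DO = 10.7 − 5.436 = 5.264 mg/L.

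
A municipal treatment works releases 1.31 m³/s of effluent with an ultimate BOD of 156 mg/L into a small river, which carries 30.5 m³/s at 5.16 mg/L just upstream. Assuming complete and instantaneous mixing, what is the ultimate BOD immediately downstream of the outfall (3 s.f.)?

Flow-weighted mixing: C = (Q_r C_r + Q_w C_w)/(Q_r + Q_w)
= (30.5×5.16 + 1.31×156)/(30.5 + 1.31) = 361.7/31.81 = 11.37 mg/L.

11.4 mg/L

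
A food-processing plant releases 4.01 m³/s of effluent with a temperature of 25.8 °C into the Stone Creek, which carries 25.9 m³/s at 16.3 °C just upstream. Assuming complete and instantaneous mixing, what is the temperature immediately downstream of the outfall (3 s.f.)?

17.6 °C

Flow-weighted mixing: C = (Q_r C_r + Q_w C_w)/(Q_r + Q_w)
= (25.9×16.3 + 4.01×25.8)/(25.9 + 4.01) = 525.6/29.91 = 17.57 °C.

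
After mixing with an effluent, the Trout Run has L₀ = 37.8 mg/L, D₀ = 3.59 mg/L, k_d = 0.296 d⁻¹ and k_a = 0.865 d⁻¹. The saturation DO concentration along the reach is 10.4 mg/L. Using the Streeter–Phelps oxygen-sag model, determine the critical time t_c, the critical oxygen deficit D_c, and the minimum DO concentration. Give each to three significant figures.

At the critical point dD/dt = 0, so k_d L₀ e^(−k_d t) = k_a D. Substituting D(t) from the Streeter–Phelps equation and solving for t gives
t_c = ln[(k_a/k_d)(1 − D₀(k_a−k_d)/(k_d L₀))] / (k_a−k_d).
Here k_a−k_d = 0.5690 d⁻¹ and 1 − D₀(k_a−k_d)/(k_d L₀) = 1 − 3.59×0.5690/(0.296×37.8) = 0.8174, so
t_c = ln(2.922 × 0.8174) / 0.5690 = 0.8708 / 0.5690 = 1.530 d.
D_c = (k_d/k_a) L₀ e^(−k_d t_c) = (0.296/0.865) × 37.8 × e^(−0.296×1.530) = 0.3422 × 37.8 × 0.6357 = 8.223 mg/L.
Minimum DO = C_s − D_c = 10.4 − 8.223 = 2.177 mg/L.

t_c ≈ 1.53 d; D_c ≈ 8.22 mg/L; min DO ≈ 2.18 mg/L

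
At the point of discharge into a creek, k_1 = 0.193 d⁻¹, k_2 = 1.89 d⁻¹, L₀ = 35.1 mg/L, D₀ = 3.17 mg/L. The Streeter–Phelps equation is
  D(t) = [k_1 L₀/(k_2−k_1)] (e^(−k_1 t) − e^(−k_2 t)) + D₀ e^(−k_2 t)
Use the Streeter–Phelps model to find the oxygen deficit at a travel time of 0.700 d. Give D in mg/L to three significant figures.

k_1 L₀/(k_2−k_1) = 0.193×35.1/(1.89−0.193) = 6.774/1.697 = 3.992 mg/L.
e^(−k_1 t) = e^(−0.193×0.7000) = 0.8736; e^(−k_2 t) = e^(−1.89×0.7000) = 0.2663.
D = 3.992 × (0.8736 − 0.2663) + 3.17 × 0.2663 = 2.424 + 0.8443 = 3.269 mg/L.

D ≈ 3.27 mg/L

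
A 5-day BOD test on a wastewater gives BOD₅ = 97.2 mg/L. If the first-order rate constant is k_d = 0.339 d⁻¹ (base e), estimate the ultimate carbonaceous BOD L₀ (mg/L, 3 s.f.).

L₀ ≈ 119 mg/L

BOD₅ = L₀(1 − e^(−5k_d)) ⇒ L₀ = BOD₅ / (1 − e^(−5×0.339))
= 97.2 / (1 − 0.1836) = 97.2 / 0.8164 = 119.1 mg/L.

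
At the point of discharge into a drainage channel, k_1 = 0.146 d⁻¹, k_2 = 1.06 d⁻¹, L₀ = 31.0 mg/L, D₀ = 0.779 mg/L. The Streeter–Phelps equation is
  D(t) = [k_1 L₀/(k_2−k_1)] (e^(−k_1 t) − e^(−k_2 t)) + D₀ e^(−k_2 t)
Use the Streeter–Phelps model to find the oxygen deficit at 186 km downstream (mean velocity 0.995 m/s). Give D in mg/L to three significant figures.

Travel time t = x/v = 186 km / (0.995 m/s) = 186000 m / 0.995 m/s = 186900 s = 2.164 d.
k_1 L₀/(k_2−k_1) = 0.146×31.0/(1.06−0.146) = 4.526/0.9140 = 4.952 mg/L.
e^(−k_1 t) = e^(−0.146×2.164) = 0.7291; e^(−k_2 t) = e^(−1.06×2.164) = 0.1009.
D = 4.952 × (0.7291 − 0.1009) + 0.779 × 0.1009 = 3.111 + 0.07862 = 3.189 mg/L.

D ≈ 3.19 mg/L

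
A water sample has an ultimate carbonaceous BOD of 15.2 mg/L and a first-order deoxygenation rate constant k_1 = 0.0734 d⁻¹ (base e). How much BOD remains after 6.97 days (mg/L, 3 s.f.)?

L_t = L₀ e^(−k_1 t) = 15.2 × e^(−0.0734×6.97) = 15.2 × 0.5995 = 9.113 mg/L.

L ≈ 9.11 mg/L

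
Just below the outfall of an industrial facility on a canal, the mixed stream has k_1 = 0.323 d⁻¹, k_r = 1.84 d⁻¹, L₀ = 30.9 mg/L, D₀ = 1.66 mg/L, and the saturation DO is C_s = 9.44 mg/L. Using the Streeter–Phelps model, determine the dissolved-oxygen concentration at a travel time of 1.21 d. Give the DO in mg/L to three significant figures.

DO ≈ 5.52 mg/L

k_1 L₀/(k_r−k_1) = 0.323×30.9/(1.84−0.323) = 9.981/1.517 = 6.579 mg/L.
e^(−k_1 t) = e^(−0.323×1.210) = 0.6765; e^(−k_r t) = e^(−1.84×1.210) = 0.1079.
D = 6.579 × (0.6765 − 0.1079) + 1.66 × 0.1079 = 3.741 + 0.1791 = 3.920 mg/L.
DO = C_s − D = 9.44 − 3.920 = 5.520 mg/L.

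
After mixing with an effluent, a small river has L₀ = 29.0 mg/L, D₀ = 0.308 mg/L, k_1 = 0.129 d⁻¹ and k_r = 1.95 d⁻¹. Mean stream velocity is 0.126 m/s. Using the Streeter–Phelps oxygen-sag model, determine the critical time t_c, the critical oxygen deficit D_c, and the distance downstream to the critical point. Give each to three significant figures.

t_c = [1/(k_r−k_1)] ln[(k_r/k_1)(1 − D₀(k_r−k_1)/(k_1 L₀))]
= [1/(1.95−0.129)] ln[(1.95/0.129)(1 − 0.308×1.821/(0.129×29.0))]
= (1/1.821) ln[15.12 × 0.8501] = 0.5491 × ln(12.85) = 0.5491 × 2.553 = 1.402 d.
D_c = (k_1/k_r) L₀ e^(−k_1 t_c) = (0.129/1.95) × 29.0 × e^(−0.129×1.402) = 0.06615 × 29.0 × 0.8345 = 1.601 mg/L.
x_c = v t_c = 0.126 m/s × 1.402 d × 86400 s/d = 15260 m ≈ 15.3 km.

t_c ≈ 1.40 d; D_c ≈ 1.60 mg/L; x_c ≈ 15.3 km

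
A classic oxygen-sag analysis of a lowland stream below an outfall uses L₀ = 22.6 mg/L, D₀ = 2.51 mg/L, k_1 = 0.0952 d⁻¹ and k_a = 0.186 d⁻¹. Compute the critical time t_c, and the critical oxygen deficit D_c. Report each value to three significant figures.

At the critical point dD/dt = 0, so k_1 L₀ e^(−k_1 t) = k_a D. Substituting D(t) from the Streeter–Phelps equation and solving for t gives
t_c = ln[(k_a/k_1)(1 − D₀(k_a−k_1)/(k_1 L₀))] / (k_a−k_1).
Here k_a−k_1 = 0.09080 d⁻¹ and 1 − D₀(k_a−k_1)/(k_1 L₀) = 1 − 2.51×0.09080/(0.0952×22.6) = 0.8941, so
t_c = ln(1.954 × 0.8941) / 0.09080 = 0.5578 / 0.09080 = 6.143 d.
L(t_c) = L₀ e^(−k_1 t_c) = 22.6 × 0.5572 = 12.59 mg/L, and at the critical point k_a D_c = k_1 L, so D_c = (0.0952/0.186) × 12.59 = 6.445 mg/L.

t_c ≈ 6.14 d; D_c ≈ 6.45 mg/L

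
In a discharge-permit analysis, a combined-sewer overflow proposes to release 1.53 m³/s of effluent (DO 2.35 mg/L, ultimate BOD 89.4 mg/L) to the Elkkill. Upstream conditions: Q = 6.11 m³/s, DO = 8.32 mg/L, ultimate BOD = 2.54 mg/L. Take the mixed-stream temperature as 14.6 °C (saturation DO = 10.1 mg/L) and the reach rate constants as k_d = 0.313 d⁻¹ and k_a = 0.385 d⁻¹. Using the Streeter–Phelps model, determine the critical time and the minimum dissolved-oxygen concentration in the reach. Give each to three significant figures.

Mixed DO = (6.11×8.32 + 1.53×2.35)/(6.11+1.53) = 54.43/7.640 = 7.124 mg/L.
Mixed L₀ = (6.11×2.54 + 1.53×89.4)/(7.640) = 152.3/7.640 = 19.93 mg/L.
Initial deficit D₀ = C_s − DO₀ = 10.1 − 7.124 = 2.976 mg/L.
t_c = (1/0.07200) ln[(0.385/0.313)(1 − 2.976×0.07200/(0.313×19.93))] = 13.89 × ln(1.188) = 2.390 d.
D_c = (0.313/0.385) × 19.93 × e^(−0.313×2.390) = 0.8130 × 19.93 × 0.4732 = 7.670 mg/L.
Minimum DO = 10.1 − 7.670 = 2.430 mg/L.

t_c ≈ 2.39 d; minimum DO ≈ 2.43 mg/L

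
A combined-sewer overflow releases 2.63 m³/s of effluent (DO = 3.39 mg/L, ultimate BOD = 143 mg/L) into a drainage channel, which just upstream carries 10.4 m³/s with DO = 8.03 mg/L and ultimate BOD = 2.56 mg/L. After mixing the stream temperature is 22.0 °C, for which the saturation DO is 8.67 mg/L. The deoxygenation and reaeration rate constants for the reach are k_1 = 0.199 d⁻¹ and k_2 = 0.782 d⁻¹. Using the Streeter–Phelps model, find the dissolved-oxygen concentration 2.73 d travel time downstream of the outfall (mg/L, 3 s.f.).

Mixed DO = (10.4×8.03 + 2.63×3.39)/(10.4+2.63) = 92.43/13.03 = 7.093 mg/L.
Mixed L₀ = (10.4×2.56 + 2.63×143)/(13.03) = 402.7/13.03 = 30.91 mg/L.
Initial deficit D₀ = C_s − DO₀ = 8.67 − 7.093 = 1.577 mg/L.
D(2.73) = [0.199×30.91/(0.782−0.199)](e^(−0.199×2.73) − e^(−0.782×2.73)) + 1.577 e^(−0.782×2.73)
= 10.55 × (0.5808 − 0.1183) + 1.577 × 0.1183 = 5.067 mg/L.
DO = 8.67 − 5.067 = 3.603 mg/L.

DO ≈ 3.60 mg/L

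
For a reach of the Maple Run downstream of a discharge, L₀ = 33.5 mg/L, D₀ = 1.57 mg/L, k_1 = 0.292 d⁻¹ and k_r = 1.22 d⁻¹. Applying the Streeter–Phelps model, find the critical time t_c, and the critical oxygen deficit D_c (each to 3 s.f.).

With k_r/k_1 = 4.178 and 1 − D₀(k_r−k_1)/(k_1 L₀) = 0.8511,
t_c = ln(4.178 × 0.8511) / (1.22 − 0.292) = ln(3.556) / 0.9280 = 1.269/0.9280 = 1.367 d.
L(t_c) = L₀ e^(−k_1 t_c) = 33.5 × 0.6709 = 22.47 mg/L, and at the critical point k_r D_c = k_1 L, so D_c = (0.292/1.22) × 22.47 = 5.379 mg/L.

t_c ≈ 1.37 d; D_c ≈ 5.38 mg/L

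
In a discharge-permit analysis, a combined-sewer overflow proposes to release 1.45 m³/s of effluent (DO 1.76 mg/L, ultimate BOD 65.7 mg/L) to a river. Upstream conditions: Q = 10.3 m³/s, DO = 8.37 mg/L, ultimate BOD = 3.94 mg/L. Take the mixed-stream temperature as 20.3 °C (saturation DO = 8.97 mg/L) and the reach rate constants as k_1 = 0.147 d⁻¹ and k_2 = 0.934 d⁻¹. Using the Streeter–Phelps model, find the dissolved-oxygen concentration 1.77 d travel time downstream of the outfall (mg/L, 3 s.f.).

DO ≈ 7.45 mg/L

Mixed DO = (10.3×8.37 + 1.45×1.76)/(10.3+1.45) = 88.76/11.75 = 7.554 mg/L.
Mixed L₀ = (10.3×3.94 + 1.45×65.7)/(11.75) = 135.8/11.75 = 11.56 mg/L.
Initial deficit D₀ = C_s − DO₀ = 8.97 − 7.554 = 1.416 mg/L.
D(1.77) = [0.147×11.56/(0.934−0.147)](e^(−0.147×1.77) − e^(−0.934×1.77)) + 1.416 e^(−0.934×1.77)
= 2.160 × (0.7709 − 0.1914) + 1.416 × 0.1914 = 1.522 mg/L.
DO = 8.97 − 1.522 = 7.448 mg/L.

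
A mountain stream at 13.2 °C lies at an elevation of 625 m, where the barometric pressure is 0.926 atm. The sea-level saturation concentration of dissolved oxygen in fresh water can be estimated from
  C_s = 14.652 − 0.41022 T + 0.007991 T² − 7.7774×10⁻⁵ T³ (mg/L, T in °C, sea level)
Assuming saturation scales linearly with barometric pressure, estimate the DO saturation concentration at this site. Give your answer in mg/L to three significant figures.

C_s ≈ 9.68 mg/L

At sea level: C_s = 14.652 − 0.41022×13.2 + 0.007991×13.2² − 7.7774×10⁻⁵×13.2³ = 10.45 mg/L.
Pressure correction: C_s' = 10.45 × 0.926 = 9.677 mg/L.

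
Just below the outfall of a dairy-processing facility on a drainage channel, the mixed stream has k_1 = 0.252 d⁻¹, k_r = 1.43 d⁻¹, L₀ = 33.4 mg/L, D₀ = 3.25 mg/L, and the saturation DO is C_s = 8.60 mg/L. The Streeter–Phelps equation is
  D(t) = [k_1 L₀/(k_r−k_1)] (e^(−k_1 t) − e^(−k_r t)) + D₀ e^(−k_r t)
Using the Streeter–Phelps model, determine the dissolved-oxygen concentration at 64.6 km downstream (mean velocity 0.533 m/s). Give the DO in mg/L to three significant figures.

Travel time t = x/v = 64.6 km / (0.533 m/s) = 64600 m / 0.533 m/s = 121200 s = 1.403 d.
k_1 L₀/(k_r−k_1) = 0.252×33.4/(1.43−0.252) = 8.417/1.178 = 7.145 mg/L.
e^(−k_1 t) = e^(−0.252×1.403) = 0.7022; e^(−k_r t) = e^(−1.43×1.403) = 0.1345.
D = 7.145 × (0.7022 − 0.1345) + 3.25 × 0.1345 = 4.056 + 0.4372 = 4.493 mg/L.
DO = C_s − D = 8.60 − 4.493 = 4.107 mg/L.

DO ≈ 4.11 mg/L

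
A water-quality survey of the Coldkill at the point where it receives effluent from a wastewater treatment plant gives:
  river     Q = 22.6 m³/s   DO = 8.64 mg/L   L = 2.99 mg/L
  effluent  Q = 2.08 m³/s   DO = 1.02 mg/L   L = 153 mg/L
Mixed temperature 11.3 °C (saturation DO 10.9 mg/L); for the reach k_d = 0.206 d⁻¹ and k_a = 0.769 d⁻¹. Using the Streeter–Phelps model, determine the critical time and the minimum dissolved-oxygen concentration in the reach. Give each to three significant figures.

Mixed DO = (22.6×8.64 + 2.08×1.02)/(22.6+2.08) = 197.4/24.68 = 7.998 mg/L.
Mixed L₀ = (22.6×2.99 + 2.08×153)/(24.68) = 385.8/24.68 = 15.63 mg/L.
Initial deficit D₀ = C_s − DO₀ = 10.9 − 7.998 = 2.902 mg/L.
t_c = (1/0.5630) ln[(0.769/0.206)(1 − 2.902×0.5630/(0.206×15.63))] = 1.776 × ln(1.839) = 1.082 d.
D_c = (0.206/0.769) × 15.63 × e^(−0.206×1.082) = 0.2679 × 15.63 × 0.8002 = 3.351 mg/L.
Minimum DO = 10.9 − 3.351 = 7.549 mg/L.

t_c ≈ 1.08 d; minimum DO ≈ 7.55 mg/L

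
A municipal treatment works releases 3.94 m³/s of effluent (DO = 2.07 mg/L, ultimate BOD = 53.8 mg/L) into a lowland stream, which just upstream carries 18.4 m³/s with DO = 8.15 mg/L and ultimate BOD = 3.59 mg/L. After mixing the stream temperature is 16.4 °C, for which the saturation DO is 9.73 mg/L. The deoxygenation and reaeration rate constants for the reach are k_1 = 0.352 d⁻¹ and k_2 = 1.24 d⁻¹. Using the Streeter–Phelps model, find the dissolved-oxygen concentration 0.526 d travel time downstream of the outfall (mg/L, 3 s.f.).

DO ≈ 6.82 mg/L

Mixed DO = (18.4×8.15 + 3.94×2.07)/(18.4+3.94) = 158.1/22.34 = 7.078 mg/L.
Mixed L₀ = (18.4×3.59 + 3.94×53.8)/(22.34) = 278.0/22.34 = 12.45 mg/L.
Initial deficit D₀ = C_s − DO₀ = 9.73 − 7.078 = 2.652 mg/L.
D(0.526) = [0.352×12.45/(1.24−0.352)](e^(−0.352×0.526) − e^(−1.24×0.526)) + 2.652 e^(−1.24×0.526)
= 4.933 × (0.8310 − 0.5209) + 2.652 × 0.5209 = 2.911 mg/L.
DO = 9.73 − 2.911 = 6.819 mg/L.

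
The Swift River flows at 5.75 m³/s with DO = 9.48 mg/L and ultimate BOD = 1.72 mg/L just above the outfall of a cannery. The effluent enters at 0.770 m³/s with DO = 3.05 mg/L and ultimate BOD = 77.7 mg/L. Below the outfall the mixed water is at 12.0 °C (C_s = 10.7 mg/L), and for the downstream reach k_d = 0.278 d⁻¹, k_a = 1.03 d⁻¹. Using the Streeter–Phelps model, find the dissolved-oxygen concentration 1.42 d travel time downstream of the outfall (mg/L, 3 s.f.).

DO ≈ 8.49 mg/L

Mixed DO = (5.75×9.48 + 0.770×3.05)/(5.75+0.770) = 56.86/6.520 = 8.721 mg/L.
Mixed L₀ = (5.75×1.72 + 0.770×77.7)/(6.520) = 69.72/6.520 = 10.69 mg/L.
Initial deficit D₀ = C_s − DO₀ = 10.7 − 8.721 = 1.979 mg/L.
D(1.42) = [0.278×10.69/(1.03−0.278)](e^(−0.278×1.42) − e^(−1.03×1.42)) + 1.979 e^(−1.03×1.42)
= 3.953 × (0.6738 − 0.2316) + 1.979 × 0.2316 = 2.207 mg/L.
DO = 10.7 − 2.207 = 8.493 mg/L.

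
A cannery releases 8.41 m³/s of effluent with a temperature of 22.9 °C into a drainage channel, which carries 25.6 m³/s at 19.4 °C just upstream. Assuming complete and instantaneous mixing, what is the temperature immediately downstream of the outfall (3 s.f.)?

Flow-weighted mixing: C = (Q_r C_r + Q_w C_w)/(Q_r + Q_w)
= (25.6×19.4 + 8.41×22.9)/(25.6 + 8.41) = 689.2/34.01 = 20.27 °C.

20.3 °C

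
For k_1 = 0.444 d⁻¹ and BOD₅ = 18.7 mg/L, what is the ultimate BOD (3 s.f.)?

L₀ ≈ 21.0 mg/L

BOD₅ = L₀(1 − e^(−5k_1)) ⇒ L₀ = BOD₅ / (1 − e^(−5×0.444))
= 18.7 / (1 − 0.1086) = 18.7 / 0.8914 = 20.98 mg/L.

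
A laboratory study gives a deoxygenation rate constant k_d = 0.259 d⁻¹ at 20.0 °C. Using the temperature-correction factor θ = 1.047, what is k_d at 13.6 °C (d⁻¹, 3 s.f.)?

k_d ≈ 0.193 d⁻¹

k_d(T₂) = k_d(T₁) · θ^(T₂−T₁) = 0.259 × 1.047^(13.6−20.0)
= 0.259 × 1.047^-6.40 = 0.259 × 0.7453 = 0.1930 d⁻¹.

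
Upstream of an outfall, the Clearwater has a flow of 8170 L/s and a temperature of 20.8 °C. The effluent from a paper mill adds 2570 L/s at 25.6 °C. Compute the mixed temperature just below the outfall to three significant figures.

21.9 °C

Flow-weighted mixing: C = (Q_r C_r + Q_w C_w)/(Q_r + Q_w)
= (8170×20.8 + 2570×25.6)/(8170 + 2570) = 235700/10740 = 21.95 °C.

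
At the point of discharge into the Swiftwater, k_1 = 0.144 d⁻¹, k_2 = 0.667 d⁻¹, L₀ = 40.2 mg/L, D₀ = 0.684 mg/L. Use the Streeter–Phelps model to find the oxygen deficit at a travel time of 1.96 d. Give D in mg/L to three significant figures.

k_1 L₀/(k_2−k_1) = 0.144×40.2/(0.667−0.144) = 5.789/0.5230 = 11.07 mg/L.
e^(−k_1 t) = e^(−0.144×1.960) = 0.7541; e^(−k_2 t) = e^(−0.667×1.960) = 0.2705.
D = 11.07 × (0.7541 − 0.2705) + 0.684 × 0.2705 = 5.352 + 0.1851 = 5.537 mg/L.

D ≈ 5.54 mg/L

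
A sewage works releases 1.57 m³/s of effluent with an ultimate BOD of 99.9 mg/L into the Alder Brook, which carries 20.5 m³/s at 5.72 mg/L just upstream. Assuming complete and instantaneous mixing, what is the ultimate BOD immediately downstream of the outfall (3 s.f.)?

Flow-weighted mixing: C = (Q_r C_r + Q_w C_w)/(Q_r + Q_w)
= (20.5×5.72 + 1.57×99.9)/(20.5 + 1.57) = 274.1/22.07 = 12.42 mg/L.

12.4 mg/L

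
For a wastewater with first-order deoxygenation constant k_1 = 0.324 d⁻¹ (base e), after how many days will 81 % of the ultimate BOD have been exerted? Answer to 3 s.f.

t ≈ 5.13 d

y/L₀ = 1 − e^(−k_1 t) = 0.81 ⇒ e^(−k_1 t) = 0.190
t = −ln(0.190) / 0.324 = 1.661 / 0.324 = 5.126 d.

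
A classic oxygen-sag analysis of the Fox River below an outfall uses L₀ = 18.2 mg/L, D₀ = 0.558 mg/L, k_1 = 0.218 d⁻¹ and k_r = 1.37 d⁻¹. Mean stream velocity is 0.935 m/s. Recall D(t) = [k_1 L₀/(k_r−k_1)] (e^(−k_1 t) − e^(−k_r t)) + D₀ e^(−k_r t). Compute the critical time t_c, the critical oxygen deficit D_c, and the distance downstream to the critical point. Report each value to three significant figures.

t_c ≈ 1.44 d; D_c ≈ 2.11 mg/L; x_c ≈ 116 km

With k_r/k_1 = 6.284 and 1 − D₀(k_r−k_1)/(k_1 L₀) = 0.8380,
t_c = ln(6.284 × 0.8380) / (1.37 − 0.218) = ln(5.266) / 1.152 = 1.661/1.152 = 1.442 d.
L(t_c) = L₀ e^(−k_1 t_c) = 18.2 × 0.7302 = 13.29 mg/L, and at the critical point k_r D_c = k_1 L, so D_c = (0.218/1.37) × 13.29 = 2.115 mg/L.
x_c = v t_c = 0.935 m/s × 1.442 d × 86400 s/d = 116500 m ≈ 116 km.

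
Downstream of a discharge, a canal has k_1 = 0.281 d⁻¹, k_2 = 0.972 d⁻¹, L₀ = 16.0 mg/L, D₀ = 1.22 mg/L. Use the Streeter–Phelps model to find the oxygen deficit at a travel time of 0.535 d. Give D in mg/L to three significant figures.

D ≈ 2.46 mg/L

k_1 L₀/(k_2−k_1) = 0.281×16.0/(0.972−0.281) = 4.496/0.6910 = 6.507 mg/L.
e^(−k_1 t) = e^(−0.281×0.5350) = 0.8604; e^(−k_2 t) = e^(−0.972×0.5350) = 0.5945.
D = 6.507 × (0.8604 − 0.5945) + 1.22 × 0.5945 = 1.730 + 0.7253 = 2.455 mg/L.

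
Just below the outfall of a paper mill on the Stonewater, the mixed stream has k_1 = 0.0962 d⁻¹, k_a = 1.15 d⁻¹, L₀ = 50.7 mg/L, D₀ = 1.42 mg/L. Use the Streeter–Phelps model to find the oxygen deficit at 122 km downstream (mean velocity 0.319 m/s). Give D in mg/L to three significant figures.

Travel time t = x/v = 122 km / (0.319 m/s) = 122000 m / 0.319 m/s = 382400 s = 4.426 d.
k_1 L₀/(k_a−k_1) = 0.0962×50.7/(1.15−0.0962) = 4.877/1.054 = 4.628 mg/L.
e^(−k_1 t) = e^(−0.0962×4.426) = 0.6532; e^(−k_a t) = e^(−1.15×4.426) = 0.006155.
D = 4.628 × (0.6532 − 0.006155) + 1.42 × 0.006155 = 2.995 + 0.008741 = 3.004 mg/L.

D ≈ 3.00 mg/L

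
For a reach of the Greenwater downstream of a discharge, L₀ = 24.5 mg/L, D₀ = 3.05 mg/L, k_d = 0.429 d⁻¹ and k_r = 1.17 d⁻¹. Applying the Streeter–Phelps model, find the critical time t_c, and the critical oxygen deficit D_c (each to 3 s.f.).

t_c = [1/(k_r−k_d)] ln[(k_r/k_d)(1 − D₀(k_r−k_d)/(k_d L₀))]
= [1/(1.17−0.429)] ln[(1.17/0.429)(1 − 3.05×0.7410/(0.429×24.5))]
= (1/0.7410) ln[2.727 × 0.7850] = 1.350 × ln(2.141) = 1.350 × 0.7612 = 1.027 d.
D_c = (k_d/k_r) L₀ e^(−k_d t_c) = (0.429/1.17) × 24.5 × e^(−0.429×1.027) = 0.3667 × 24.5 × 0.6436 = 5.782 mg/L.

t_c ≈ 1.03 d; D_c ≈ 5.78 mg/L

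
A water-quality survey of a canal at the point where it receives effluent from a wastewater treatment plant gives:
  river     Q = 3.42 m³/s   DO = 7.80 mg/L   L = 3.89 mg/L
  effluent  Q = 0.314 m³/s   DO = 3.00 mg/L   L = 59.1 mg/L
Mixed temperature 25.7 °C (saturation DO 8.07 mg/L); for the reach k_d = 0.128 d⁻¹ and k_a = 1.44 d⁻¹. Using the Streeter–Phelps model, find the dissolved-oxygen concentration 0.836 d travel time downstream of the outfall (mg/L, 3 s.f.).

DO ≈ 7.37 mg/L

Mixed DO = (3.42×7.80 + 0.314×3.00)/(3.42+0.314) = 27.62/3.734 = 7.396 mg/L.
Mixed L₀ = (3.42×3.89 + 0.314×59.1)/(3.734) = 31.86/3.734 = 8.533 mg/L.
Initial deficit D₀ = C_s − DO₀ = 8.07 − 7.396 = 0.6736 mg/L.
D(0.836) = [0.128×8.533/(1.44−0.128)](e^(−0.128×0.836) − e^(−1.44×0.836)) + 0.6736 e^(−1.44×0.836)
= 0.8325 × (0.8985 − 0.3000) + 0.6736 × 0.3000 = 0.7003 mg/L.
DO = 8.07 − 0.7003 = 7.370 mg/L.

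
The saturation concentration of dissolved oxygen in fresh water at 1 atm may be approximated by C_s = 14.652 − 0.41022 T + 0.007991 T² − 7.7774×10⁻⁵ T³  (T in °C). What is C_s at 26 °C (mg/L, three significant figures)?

C_s ≈ 8.02 mg/L

C_s = 14.652 − 0.41022×26 + 0.007991×26² − 7.7774×10⁻⁵×26³ = 8.021 mg/L.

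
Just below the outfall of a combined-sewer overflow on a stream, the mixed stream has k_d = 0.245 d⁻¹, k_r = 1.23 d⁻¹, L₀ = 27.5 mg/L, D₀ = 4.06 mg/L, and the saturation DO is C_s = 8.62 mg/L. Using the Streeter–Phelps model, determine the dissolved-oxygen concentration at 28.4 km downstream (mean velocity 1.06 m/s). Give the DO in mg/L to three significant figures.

DO ≈ 4.18 mg/L

Travel time t = x/v = 28.4 km / (1.06 m/s) = 28400 m / 1.06 m/s = 26790 s = 0.3101 d.
k_d L₀/(k_r−k_d) = 0.245×27.5/(1.23−0.245) = 6.737/0.9850 = 6.840 mg/L.
e^(−k_d t) = e^(−0.245×0.3101) = 0.9268; e^(−k_r t) = e^(−1.23×0.3101) = 0.6829.
D = 6.840 × (0.9268 − 0.6829) + 4.06 × 0.6829 = 1.669 + 2.773 = 4.441 mg/L.
DO = C_s − D = 8.62 − 4.441 = 4.179 mg/L.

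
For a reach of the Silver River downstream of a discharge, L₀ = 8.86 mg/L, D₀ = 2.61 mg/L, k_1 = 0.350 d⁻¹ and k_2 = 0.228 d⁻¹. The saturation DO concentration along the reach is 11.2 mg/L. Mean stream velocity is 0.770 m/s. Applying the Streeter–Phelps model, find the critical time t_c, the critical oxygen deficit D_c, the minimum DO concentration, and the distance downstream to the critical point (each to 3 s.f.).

t_c = [1/(k_2−k_1)] ln[(k_2/k_1)(1 − D₀(k_2−k_1)/(k_1 L₀))]
= [1/(0.228−0.350)] ln[(0.228/0.350)(1 − 2.61×-0.1220/(0.350×8.86))]
= (1/-0.1220) ln[0.6514 × 1.103] = -8.197 × ln(0.7183) = -8.197 × -0.3308 = 2.712 d.
L(t_c) = L₀ e^(−k_1 t_c) = 8.86 × 0.3871 = 3.429 mg/L, and at the critical point k_2 D_c = k_1 L, so D_c = (0.350/0.228) × 3.429 = 5.265 mg/L.
Minimum DO = C_s − D_c = 11.2 − 5.265 = 5.935 mg/L.
x_c = v t_c = 0.770 m/s × 2.712 d × 86400 s/d = 180400 m ≈ 180 km.

t_c ≈ 2.71 d; D_c ≈ 5.26 mg/L; min DO ≈ 5.94 mg/L; x_c ≈ 180 km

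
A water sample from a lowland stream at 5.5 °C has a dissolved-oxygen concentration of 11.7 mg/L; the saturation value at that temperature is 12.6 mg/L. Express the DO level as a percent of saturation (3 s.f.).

% saturation = C/C_s × 100 = 11.7/12.6 × 100 = 92.9 %.

92.9 % saturation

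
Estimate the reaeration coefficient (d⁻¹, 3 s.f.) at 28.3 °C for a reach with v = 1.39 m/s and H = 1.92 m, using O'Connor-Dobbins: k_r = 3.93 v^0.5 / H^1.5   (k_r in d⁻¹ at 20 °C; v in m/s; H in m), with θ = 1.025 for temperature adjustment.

k_r ≈ 2.14 d⁻¹

k_r(20) = 3.93 × 1.39^0.5 / 1.92^1.5 = 3.93 × 1.179 / 2.660 = 1.742 d⁻¹.
k_r(28.3) = 1.742 × 1.025^(28.3−20) = 1.742 × 1.227 = 2.138 d⁻¹.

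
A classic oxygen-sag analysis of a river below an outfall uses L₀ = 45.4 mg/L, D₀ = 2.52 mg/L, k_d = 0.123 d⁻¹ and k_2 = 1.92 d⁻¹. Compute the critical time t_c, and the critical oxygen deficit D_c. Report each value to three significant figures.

t_c ≈ 0.602 d; D_c ≈ 2.70 mg/L

At the critical point dD/dt = 0, so k_d L₀ e^(−k_d t) = k_2 D. Substituting D(t) from the Streeter–Phelps equation and solving for t gives
t_c = ln[(k_2/k_d)(1 − D₀(k_2−k_d)/(k_d L₀))] / (k_2−k_d).
Here k_2−k_d = 1.797 d⁻¹ and 1 − D₀(k_2−k_d)/(k_d L₀) = 1 − 2.52×1.797/(0.123×45.4) = 0.1891, so
t_c = ln(15.61 × 0.1891) / 1.797 = 1.082 / 1.797 = 0.6022 d.
L(t_c) = L₀ e^(−k_d t_c) = 45.4 × 0.9286 = 42.16 mg/L, and at the critical point k_2 D_c = k_d L, so D_c = (0.123/1.92) × 42.16 = 2.701 mg/L.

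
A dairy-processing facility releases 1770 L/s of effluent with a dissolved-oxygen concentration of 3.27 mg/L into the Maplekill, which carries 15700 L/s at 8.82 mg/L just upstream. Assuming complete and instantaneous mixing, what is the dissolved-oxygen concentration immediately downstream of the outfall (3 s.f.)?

8.26 mg/L

Flow-weighted mixing: C = (Q_r C_r + Q_w C_w)/(Q_r + Q_w)
= (15700×8.82 + 1770×3.27)/(15700 + 1770) = 144300/17470 = 8.258 mg/L.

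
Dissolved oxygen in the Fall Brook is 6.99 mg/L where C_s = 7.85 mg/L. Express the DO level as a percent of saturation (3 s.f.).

% saturation = C/C_s × 100 = 6.99/7.85 × 100 = 89.0 %.

89.0 % saturation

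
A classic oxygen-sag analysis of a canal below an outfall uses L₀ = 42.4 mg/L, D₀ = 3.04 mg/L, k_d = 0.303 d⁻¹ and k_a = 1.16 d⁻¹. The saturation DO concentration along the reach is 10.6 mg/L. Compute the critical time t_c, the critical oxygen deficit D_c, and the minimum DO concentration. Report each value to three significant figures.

At the critical point dD/dt = 0, so k_d L₀ e^(−k_d t) = k_a D. Substituting D(t) from the Streeter–Phelps equation and solving for t gives
t_c = ln[(k_a/k_d)(1 − D₀(k_a−k_d)/(k_d L₀))] / (k_a−k_d).
Here k_a−k_d = 0.8570 d⁻¹ and 1 − D₀(k_a−k_d)/(k_d L₀) = 1 − 3.04×0.8570/(0.303×42.4) = 0.7972, so
t_c = ln(3.828 × 0.7972) / 0.8570 = 1.116 / 0.8570 = 1.302 d.
L(t_c) = L₀ e^(−k_d t_c) = 42.4 × 0.6740 = 28.58 mg/L, and at the critical point k_a D_c = k_d L, so D_c = (0.303/1.16) × 28.58 = 7.465 mg/L.
Minimum DO = C_s − D_c = 10.6 − 7.465 = 3.135 mg/L.

t_c ≈ 1.30 d; D_c ≈ 7.46 mg/L; min DO ≈ 3.14 mg/L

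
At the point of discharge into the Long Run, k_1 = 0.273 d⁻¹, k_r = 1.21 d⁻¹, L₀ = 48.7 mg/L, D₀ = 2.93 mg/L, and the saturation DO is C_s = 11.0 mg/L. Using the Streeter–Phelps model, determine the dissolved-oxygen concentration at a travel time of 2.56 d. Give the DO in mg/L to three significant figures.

DO ≈ 4.45 mg/L

k_1 L₀/(k_r−k_1) = 0.273×48.7/(1.21−0.273) = 13.30/0.9370 = 14.19 mg/L.
e^(−k_1 t) = e^(−0.273×2.560) = 0.4971; e^(−k_r t) = e^(−1.21×2.560) = 0.04516.
D = 14.19 × (0.4971 − 0.04516) + 2.93 × 0.04516 = 6.413 + 0.1323 = 6.546 mg/L.
DO = C_s − D = 11.0 − 6.546 = 4.454 mg/L.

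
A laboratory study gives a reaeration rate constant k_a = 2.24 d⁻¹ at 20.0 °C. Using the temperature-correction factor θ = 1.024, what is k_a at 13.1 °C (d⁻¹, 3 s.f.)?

k_a(T₂) = k_a(T₁) · θ^(T₂−T₁) = 2.24 × 1.024^(13.1−20.0)
= 2.24 × 1.024^-6.90 = 2.24 × 0.8490 = 1.902 d⁻¹.

k_a ≈ 1.90 d⁻¹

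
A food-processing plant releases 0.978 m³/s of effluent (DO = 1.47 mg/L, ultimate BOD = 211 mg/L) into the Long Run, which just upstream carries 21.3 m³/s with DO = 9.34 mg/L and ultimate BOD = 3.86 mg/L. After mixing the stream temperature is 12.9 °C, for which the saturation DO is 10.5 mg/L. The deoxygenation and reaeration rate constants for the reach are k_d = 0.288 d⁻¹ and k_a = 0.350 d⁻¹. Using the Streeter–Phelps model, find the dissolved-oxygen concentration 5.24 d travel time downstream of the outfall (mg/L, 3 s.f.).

DO ≈ 6.57 mg/L

Mixed DO = (21.3×9.34 + 0.978×1.47)/(21.3+0.978) = 200.4/22.28 = 8.995 mg/L.
Mixed L₀ = (21.3×3.86 + 0.978×211)/(22.28) = 288.6/22.28 = 12.95 mg/L.
Initial deficit D₀ = C_s − DO₀ = 10.5 − 8.995 = 1.505 mg/L.
D(5.24) = [0.288×12.95/(0.350−0.288)](e^(−0.288×5.24) − e^(−0.350×5.24)) + 1.505 e^(−0.350×5.24)
= 60.17 × (0.2211 − 0.1598) + 1.505 × 0.1598 = 3.931 mg/L.
DO = 10.5 − 3.931 = 6.569 mg/L.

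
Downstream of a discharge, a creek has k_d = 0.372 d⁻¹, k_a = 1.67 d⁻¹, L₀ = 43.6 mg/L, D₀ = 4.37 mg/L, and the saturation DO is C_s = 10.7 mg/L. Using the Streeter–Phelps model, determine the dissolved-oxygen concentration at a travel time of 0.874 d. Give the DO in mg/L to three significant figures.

DO ≈ 3.56 mg/L

k_d L₀/(k_a−k_d) = 0.372×43.6/(1.67−0.372) = 16.22/1.298 = 12.50 mg/L.
e^(−k_d t) = e^(−0.372×0.8740) = 0.7224; e^(−k_a t) = e^(−1.67×0.8740) = 0.2323.
D = 12.50 × (0.7224 − 0.2323) + 4.37 × 0.2323 = 6.124 + 1.015 = 7.139 mg/L.
DO = C_s − D = 10.7 − 7.139 = 3.561 mg/L.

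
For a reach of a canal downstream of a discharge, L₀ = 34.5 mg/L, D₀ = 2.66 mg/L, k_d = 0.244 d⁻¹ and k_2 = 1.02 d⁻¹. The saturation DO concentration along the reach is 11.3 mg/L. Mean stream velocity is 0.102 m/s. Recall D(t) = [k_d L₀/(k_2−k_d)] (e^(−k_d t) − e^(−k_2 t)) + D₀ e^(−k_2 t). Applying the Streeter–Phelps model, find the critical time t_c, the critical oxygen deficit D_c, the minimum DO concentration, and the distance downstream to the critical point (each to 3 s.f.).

At the critical point dD/dt = 0, so k_d L₀ e^(−k_d t) = k_2 D. Substituting D(t) from the Streeter–Phelps equation and solving for t gives
t_c = ln[(k_2/k_d)(1 − D₀(k_2−k_d)/(k_d L₀))] / (k_2−k_d).
Here k_2−k_d = 0.7760 d⁻¹ and 1 − D₀(k_2−k_d)/(k_d L₀) = 1 − 2.66×0.7760/(0.244×34.5) = 0.7548, so
t_c = ln(4.180 × 0.7548) / 0.7760 = 1.149 / 0.7760 = 1.481 d.
L(t_c) = L₀ e^(−k_d t_c) = 34.5 × 0.6968 = 24.04 mg/L, and at the critical point k_2 D_c = k_d L, so D_c = (0.244/1.02) × 24.04 = 5.750 mg/L.
Minimum DO = C_s − D_c = 11.3 − 5.750 = 5.550 mg/L.
x_c = v t_c = 0.102 m/s × 1.481 d × 86400 s/d = 13050 m ≈ 13.0 km.

t_c ≈ 1.48 d; D_c ≈ 5.75 mg/L; min DO ≈ 5.55 mg/L; x_c ≈ 13.0 km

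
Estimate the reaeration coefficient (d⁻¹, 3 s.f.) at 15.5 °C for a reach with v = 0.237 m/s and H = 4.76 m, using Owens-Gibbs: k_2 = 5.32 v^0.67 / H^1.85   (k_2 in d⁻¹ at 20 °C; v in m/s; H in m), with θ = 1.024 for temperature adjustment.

k_2 ≈ 0.102 d⁻¹

k_2(20) = 5.32 × 0.237^0.67 / 4.76^1.85 = 5.32 × 0.3811 / 17.93 = 0.1131 d⁻¹.
k_2(15.5) = 0.1131 × 1.024^(15.5−20) = 0.1131 × 0.8988 = 0.1016 d⁻¹.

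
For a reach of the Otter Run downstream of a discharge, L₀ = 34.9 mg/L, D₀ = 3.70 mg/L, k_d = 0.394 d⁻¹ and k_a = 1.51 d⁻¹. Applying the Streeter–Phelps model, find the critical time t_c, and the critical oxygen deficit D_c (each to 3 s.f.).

At the critical point dD/dt = 0, so k_d L₀ e^(−k_d t) = k_a D. Substituting D(t) from the Streeter–Phelps equation and solving for t gives
t_c = ln[(k_a/k_d)(1 − D₀(k_a−k_d)/(k_d L₀))] / (k_a−k_d).
Here k_a−k_d = 1.116 d⁻¹ and 1 − D₀(k_a−k_d)/(k_d L₀) = 1 − 3.70×1.116/(0.394×34.9) = 0.6997, so
t_c = ln(3.832 × 0.6997) / 1.116 = 0.9864 / 1.116 = 0.8839 d.
D_c = (k_d/k_a) L₀ e^(−k_d t_c) = (0.394/1.51) × 34.9 × e^(−0.394×0.8839) = 0.2609 × 34.9 × 0.7059 = 6.428 mg/L.

t_c ≈ 0.884 d; D_c ≈ 6.43 mg/L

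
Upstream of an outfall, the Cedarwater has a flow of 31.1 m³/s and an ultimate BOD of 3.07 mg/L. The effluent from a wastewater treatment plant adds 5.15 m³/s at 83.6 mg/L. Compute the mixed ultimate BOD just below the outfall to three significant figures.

14.5 mg/L

Flow-weighted mixing: C = (Q_r C_r + Q_w C_w)/(Q_r + Q_w)
= (31.1×3.07 + 5.15×83.6)/(31.1 + 5.15) = 526.0/36.25 = 14.51 mg/L.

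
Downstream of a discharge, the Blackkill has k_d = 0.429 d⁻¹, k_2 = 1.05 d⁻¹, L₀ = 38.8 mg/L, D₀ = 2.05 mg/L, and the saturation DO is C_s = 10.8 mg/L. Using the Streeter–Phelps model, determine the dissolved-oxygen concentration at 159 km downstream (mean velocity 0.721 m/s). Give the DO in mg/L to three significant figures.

Travel time t = x/v = 159 km / (0.721 m/s) = 159000 m / 0.721 m/s = 220500 s = 2.552 d.
k_d L₀/(k_2−k_d) = 0.429×38.8/(1.05−0.429) = 16.65/0.6210 = 26.80 mg/L.
e^(−k_d t) = e^(−0.429×2.552) = 0.3345; e^(−k_2 t) = e^(−1.05×2.552) = 0.06856.
D = 26.80 × (0.3345 − 0.06856) + 2.05 × 0.06856 = 7.129 + 0.1406 = 7.270 mg/L.
DO = C_s − D = 10.8 − 7.270 = 3.530 mg/L.

DO ≈ 3.53 mg/L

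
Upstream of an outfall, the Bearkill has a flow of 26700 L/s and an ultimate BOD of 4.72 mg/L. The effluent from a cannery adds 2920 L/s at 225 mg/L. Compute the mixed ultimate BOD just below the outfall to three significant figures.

26.4 mg/L

Flow-weighted mixing: C = (Q_r C_r + Q_w C_w)/(Q_r + Q_w)
= (26700×4.72 + 2920×225)/(26700 + 2920) = 783000/29620 = 26.44 mg/L.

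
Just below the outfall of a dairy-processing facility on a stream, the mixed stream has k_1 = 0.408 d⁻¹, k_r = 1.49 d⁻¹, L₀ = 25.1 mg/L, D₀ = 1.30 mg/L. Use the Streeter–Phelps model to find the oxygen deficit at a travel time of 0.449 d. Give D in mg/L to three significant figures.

D ≈ 3.70 mg/L

k_1 L₀/(k_r−k_1) = 0.408×25.1/(1.49−0.408) = 10.24/1.082 = 9.465 mg/L.
e^(−k_1 t) = e^(−0.408×0.4490) = 0.8326; e^(−k_r t) = e^(−1.49×0.4490) = 0.5122.
D = 9.465 × (0.8326 − 0.5122) + 1.30 × 0.5122 = 3.032 + 0.6659 = 3.698 mg/L.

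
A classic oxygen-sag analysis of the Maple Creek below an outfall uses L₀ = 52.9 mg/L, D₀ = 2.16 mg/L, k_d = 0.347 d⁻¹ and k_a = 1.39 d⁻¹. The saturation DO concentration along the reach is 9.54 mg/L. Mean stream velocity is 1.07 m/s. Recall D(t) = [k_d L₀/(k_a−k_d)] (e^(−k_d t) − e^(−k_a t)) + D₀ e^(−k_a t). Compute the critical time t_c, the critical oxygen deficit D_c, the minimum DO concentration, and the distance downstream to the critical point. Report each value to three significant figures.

t_c ≈ 1.20 d; D_c ≈ 8.69 mg/L; min DO ≈ 0.847 mg/L; x_c ≈ 111 km

With k_a/k_d = 4.006 and 1 − D₀(k_a−k_d)/(k_d L₀) = 0.8773,
t_c = ln(4.006 × 0.8773) / (1.39 − 0.347) = ln(3.514) / 1.043 = 1.257/1.043 = 1.205 d.
L(t_c) = L₀ e^(−k_d t_c) = 52.9 × 0.6583 = 34.82 mg/L, and at the critical point k_a D_c = k_d L, so D_c = (0.347/1.39) × 34.82 = 8.693 mg/L.
Minimum DO = C_s − D_c = 9.54 − 8.693 = 0.8468 mg/L.
x_c = v t_c = 1.07 m/s × 1.205 d × 86400 s/d = 111400 m ≈ 111 km.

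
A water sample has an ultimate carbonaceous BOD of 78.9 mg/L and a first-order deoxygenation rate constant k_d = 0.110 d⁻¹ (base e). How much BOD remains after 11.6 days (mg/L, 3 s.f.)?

L ≈ 22.0 mg/L

L_t = L₀ e^(−k_d t) = 78.9 × e^(−0.110×11.6) = 78.9 × 0.2792 = 22.03 mg/L.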